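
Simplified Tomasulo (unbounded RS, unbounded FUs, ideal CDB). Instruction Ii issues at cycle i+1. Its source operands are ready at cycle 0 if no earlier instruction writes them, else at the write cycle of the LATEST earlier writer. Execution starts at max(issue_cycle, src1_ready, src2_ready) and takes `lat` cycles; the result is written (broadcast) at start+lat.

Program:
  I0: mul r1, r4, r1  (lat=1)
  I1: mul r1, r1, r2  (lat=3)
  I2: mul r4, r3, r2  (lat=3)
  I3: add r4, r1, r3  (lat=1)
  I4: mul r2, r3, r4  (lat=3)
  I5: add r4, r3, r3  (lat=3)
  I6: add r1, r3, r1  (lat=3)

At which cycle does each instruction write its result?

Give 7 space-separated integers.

Answer: 2 5 6 6 9 9 10

Derivation:
I0 mul r1: issue@1 deps=(None,None) exec_start@1 write@2
I1 mul r1: issue@2 deps=(0,None) exec_start@2 write@5
I2 mul r4: issue@3 deps=(None,None) exec_start@3 write@6
I3 add r4: issue@4 deps=(1,None) exec_start@5 write@6
I4 mul r2: issue@5 deps=(None,3) exec_start@6 write@9
I5 add r4: issue@6 deps=(None,None) exec_start@6 write@9
I6 add r1: issue@7 deps=(None,1) exec_start@7 write@10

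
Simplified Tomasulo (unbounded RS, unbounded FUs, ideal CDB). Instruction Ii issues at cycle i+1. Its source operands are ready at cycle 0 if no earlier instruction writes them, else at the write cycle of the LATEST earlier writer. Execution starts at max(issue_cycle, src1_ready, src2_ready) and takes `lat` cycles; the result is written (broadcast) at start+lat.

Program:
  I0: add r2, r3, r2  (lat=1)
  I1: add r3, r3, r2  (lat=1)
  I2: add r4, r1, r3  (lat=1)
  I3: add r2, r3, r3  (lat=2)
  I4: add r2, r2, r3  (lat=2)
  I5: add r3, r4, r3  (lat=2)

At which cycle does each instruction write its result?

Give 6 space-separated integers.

Answer: 2 3 4 6 8 8

Derivation:
I0 add r2: issue@1 deps=(None,None) exec_start@1 write@2
I1 add r3: issue@2 deps=(None,0) exec_start@2 write@3
I2 add r4: issue@3 deps=(None,1) exec_start@3 write@4
I3 add r2: issue@4 deps=(1,1) exec_start@4 write@6
I4 add r2: issue@5 deps=(3,1) exec_start@6 write@8
I5 add r3: issue@6 deps=(2,1) exec_start@6 write@8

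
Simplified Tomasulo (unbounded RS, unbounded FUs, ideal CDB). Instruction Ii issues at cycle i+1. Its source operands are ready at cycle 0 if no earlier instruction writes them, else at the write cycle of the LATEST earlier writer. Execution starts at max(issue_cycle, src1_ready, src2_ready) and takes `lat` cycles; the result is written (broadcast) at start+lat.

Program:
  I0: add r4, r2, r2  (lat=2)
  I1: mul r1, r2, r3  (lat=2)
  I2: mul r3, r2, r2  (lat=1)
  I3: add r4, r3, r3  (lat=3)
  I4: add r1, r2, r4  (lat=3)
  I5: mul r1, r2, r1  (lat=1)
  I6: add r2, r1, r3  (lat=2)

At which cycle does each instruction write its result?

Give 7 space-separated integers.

I0 add r4: issue@1 deps=(None,None) exec_start@1 write@3
I1 mul r1: issue@2 deps=(None,None) exec_start@2 write@4
I2 mul r3: issue@3 deps=(None,None) exec_start@3 write@4
I3 add r4: issue@4 deps=(2,2) exec_start@4 write@7
I4 add r1: issue@5 deps=(None,3) exec_start@7 write@10
I5 mul r1: issue@6 deps=(None,4) exec_start@10 write@11
I6 add r2: issue@7 deps=(5,2) exec_start@11 write@13

Answer: 3 4 4 7 10 11 13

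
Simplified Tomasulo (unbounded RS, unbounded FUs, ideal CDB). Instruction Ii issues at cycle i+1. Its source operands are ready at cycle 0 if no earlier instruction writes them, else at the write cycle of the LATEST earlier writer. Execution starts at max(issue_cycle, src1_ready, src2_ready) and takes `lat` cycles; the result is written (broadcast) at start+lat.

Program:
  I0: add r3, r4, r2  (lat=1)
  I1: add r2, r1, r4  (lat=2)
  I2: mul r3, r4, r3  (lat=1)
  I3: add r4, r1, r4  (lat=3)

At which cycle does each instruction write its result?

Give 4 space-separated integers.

Answer: 2 4 4 7

Derivation:
I0 add r3: issue@1 deps=(None,None) exec_start@1 write@2
I1 add r2: issue@2 deps=(None,None) exec_start@2 write@4
I2 mul r3: issue@3 deps=(None,0) exec_start@3 write@4
I3 add r4: issue@4 deps=(None,None) exec_start@4 write@7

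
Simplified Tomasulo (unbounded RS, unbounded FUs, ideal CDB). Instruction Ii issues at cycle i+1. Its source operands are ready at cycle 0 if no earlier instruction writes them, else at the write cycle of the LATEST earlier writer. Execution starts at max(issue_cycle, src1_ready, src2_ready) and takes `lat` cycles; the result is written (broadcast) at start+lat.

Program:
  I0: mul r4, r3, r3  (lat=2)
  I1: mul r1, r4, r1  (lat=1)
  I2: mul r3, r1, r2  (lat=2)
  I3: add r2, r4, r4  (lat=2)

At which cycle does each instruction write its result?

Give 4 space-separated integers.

I0 mul r4: issue@1 deps=(None,None) exec_start@1 write@3
I1 mul r1: issue@2 deps=(0,None) exec_start@3 write@4
I2 mul r3: issue@3 deps=(1,None) exec_start@4 write@6
I3 add r2: issue@4 deps=(0,0) exec_start@4 write@6

Answer: 3 4 6 6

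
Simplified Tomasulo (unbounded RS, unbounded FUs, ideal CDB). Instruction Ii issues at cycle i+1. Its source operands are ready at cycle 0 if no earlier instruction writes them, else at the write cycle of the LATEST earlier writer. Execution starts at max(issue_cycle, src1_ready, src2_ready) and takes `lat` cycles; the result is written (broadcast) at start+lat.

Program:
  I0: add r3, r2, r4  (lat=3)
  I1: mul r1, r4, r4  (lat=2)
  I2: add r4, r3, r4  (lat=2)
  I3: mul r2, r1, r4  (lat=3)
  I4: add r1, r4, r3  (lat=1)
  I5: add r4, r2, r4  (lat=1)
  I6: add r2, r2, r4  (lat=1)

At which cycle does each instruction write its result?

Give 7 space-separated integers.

I0 add r3: issue@1 deps=(None,None) exec_start@1 write@4
I1 mul r1: issue@2 deps=(None,None) exec_start@2 write@4
I2 add r4: issue@3 deps=(0,None) exec_start@4 write@6
I3 mul r2: issue@4 deps=(1,2) exec_start@6 write@9
I4 add r1: issue@5 deps=(2,0) exec_start@6 write@7
I5 add r4: issue@6 deps=(3,2) exec_start@9 write@10
I6 add r2: issue@7 deps=(3,5) exec_start@10 write@11

Answer: 4 4 6 9 7 10 11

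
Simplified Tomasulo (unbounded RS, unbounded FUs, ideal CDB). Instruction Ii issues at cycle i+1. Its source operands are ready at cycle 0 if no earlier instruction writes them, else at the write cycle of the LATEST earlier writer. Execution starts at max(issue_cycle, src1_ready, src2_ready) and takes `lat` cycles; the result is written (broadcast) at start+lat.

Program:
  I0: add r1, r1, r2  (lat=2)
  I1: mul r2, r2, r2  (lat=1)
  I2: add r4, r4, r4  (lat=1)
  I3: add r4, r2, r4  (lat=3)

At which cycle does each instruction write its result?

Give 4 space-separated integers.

Answer: 3 3 4 7

Derivation:
I0 add r1: issue@1 deps=(None,None) exec_start@1 write@3
I1 mul r2: issue@2 deps=(None,None) exec_start@2 write@3
I2 add r4: issue@3 deps=(None,None) exec_start@3 write@4
I3 add r4: issue@4 deps=(1,2) exec_start@4 write@7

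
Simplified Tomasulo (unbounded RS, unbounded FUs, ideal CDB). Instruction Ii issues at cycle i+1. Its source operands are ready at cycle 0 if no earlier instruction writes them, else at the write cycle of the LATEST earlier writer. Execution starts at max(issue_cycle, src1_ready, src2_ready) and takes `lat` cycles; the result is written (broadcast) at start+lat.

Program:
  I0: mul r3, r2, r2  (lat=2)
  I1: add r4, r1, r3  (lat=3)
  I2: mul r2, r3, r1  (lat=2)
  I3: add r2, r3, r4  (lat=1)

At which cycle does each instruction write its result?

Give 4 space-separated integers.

Answer: 3 6 5 7

Derivation:
I0 mul r3: issue@1 deps=(None,None) exec_start@1 write@3
I1 add r4: issue@2 deps=(None,0) exec_start@3 write@6
I2 mul r2: issue@3 deps=(0,None) exec_start@3 write@5
I3 add r2: issue@4 deps=(0,1) exec_start@6 write@7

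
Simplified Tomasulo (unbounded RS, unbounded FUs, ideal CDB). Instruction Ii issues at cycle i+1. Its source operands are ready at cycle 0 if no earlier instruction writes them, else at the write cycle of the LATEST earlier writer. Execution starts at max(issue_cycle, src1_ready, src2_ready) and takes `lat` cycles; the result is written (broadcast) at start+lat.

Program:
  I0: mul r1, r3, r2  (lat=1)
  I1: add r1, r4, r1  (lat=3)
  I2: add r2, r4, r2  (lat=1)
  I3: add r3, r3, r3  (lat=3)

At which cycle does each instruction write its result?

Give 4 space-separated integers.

I0 mul r1: issue@1 deps=(None,None) exec_start@1 write@2
I1 add r1: issue@2 deps=(None,0) exec_start@2 write@5
I2 add r2: issue@3 deps=(None,None) exec_start@3 write@4
I3 add r3: issue@4 deps=(None,None) exec_start@4 write@7

Answer: 2 5 4 7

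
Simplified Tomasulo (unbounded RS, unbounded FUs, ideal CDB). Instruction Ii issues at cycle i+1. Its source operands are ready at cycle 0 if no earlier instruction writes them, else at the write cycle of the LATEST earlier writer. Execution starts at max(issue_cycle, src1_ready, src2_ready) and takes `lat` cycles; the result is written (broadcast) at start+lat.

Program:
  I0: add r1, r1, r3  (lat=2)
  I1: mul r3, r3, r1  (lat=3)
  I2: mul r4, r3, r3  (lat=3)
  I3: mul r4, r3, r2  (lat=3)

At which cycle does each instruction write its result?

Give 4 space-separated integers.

Answer: 3 6 9 9

Derivation:
I0 add r1: issue@1 deps=(None,None) exec_start@1 write@3
I1 mul r3: issue@2 deps=(None,0) exec_start@3 write@6
I2 mul r4: issue@3 deps=(1,1) exec_start@6 write@9
I3 mul r4: issue@4 deps=(1,None) exec_start@6 write@9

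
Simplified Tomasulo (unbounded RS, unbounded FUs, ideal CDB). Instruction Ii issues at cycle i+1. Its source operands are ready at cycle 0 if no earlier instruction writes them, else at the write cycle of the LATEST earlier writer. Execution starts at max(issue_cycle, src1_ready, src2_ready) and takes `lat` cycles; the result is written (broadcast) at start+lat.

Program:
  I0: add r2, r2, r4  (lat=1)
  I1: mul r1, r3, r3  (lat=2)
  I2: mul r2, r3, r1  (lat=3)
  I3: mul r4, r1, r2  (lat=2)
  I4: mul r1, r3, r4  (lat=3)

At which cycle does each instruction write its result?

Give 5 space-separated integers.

Answer: 2 4 7 9 12

Derivation:
I0 add r2: issue@1 deps=(None,None) exec_start@1 write@2
I1 mul r1: issue@2 deps=(None,None) exec_start@2 write@4
I2 mul r2: issue@3 deps=(None,1) exec_start@4 write@7
I3 mul r4: issue@4 deps=(1,2) exec_start@7 write@9
I4 mul r1: issue@5 deps=(None,3) exec_start@9 write@12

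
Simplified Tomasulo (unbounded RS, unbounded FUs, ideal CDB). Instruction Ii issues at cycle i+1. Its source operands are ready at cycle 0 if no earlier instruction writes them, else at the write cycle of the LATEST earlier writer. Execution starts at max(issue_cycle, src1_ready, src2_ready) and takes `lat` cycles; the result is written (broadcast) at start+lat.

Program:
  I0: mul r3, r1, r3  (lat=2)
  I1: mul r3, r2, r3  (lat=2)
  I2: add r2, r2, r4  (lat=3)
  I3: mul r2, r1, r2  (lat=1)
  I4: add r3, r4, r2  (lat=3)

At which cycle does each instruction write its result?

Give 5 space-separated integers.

I0 mul r3: issue@1 deps=(None,None) exec_start@1 write@3
I1 mul r3: issue@2 deps=(None,0) exec_start@3 write@5
I2 add r2: issue@3 deps=(None,None) exec_start@3 write@6
I3 mul r2: issue@4 deps=(None,2) exec_start@6 write@7
I4 add r3: issue@5 deps=(None,3) exec_start@7 write@10

Answer: 3 5 6 7 10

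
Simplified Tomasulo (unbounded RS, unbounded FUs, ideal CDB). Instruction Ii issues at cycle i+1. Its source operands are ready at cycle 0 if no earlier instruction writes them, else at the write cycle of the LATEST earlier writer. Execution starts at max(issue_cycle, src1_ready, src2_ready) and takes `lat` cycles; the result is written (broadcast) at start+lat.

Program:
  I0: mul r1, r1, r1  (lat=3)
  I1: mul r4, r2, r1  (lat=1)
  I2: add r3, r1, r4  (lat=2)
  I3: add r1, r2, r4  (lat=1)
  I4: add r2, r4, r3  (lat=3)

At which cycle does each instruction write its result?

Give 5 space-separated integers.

Answer: 4 5 7 6 10

Derivation:
I0 mul r1: issue@1 deps=(None,None) exec_start@1 write@4
I1 mul r4: issue@2 deps=(None,0) exec_start@4 write@5
I2 add r3: issue@3 deps=(0,1) exec_start@5 write@7
I3 add r1: issue@4 deps=(None,1) exec_start@5 write@6
I4 add r2: issue@5 deps=(1,2) exec_start@7 write@10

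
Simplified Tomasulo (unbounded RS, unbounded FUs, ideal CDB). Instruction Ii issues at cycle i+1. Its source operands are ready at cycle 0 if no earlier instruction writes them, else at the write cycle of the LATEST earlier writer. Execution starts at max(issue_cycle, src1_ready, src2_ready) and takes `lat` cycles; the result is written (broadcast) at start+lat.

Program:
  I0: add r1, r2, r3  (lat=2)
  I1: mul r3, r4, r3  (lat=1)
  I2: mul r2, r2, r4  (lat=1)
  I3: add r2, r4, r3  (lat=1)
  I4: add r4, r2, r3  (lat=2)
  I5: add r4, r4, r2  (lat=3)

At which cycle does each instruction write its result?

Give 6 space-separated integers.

I0 add r1: issue@1 deps=(None,None) exec_start@1 write@3
I1 mul r3: issue@2 deps=(None,None) exec_start@2 write@3
I2 mul r2: issue@3 deps=(None,None) exec_start@3 write@4
I3 add r2: issue@4 deps=(None,1) exec_start@4 write@5
I4 add r4: issue@5 deps=(3,1) exec_start@5 write@7
I5 add r4: issue@6 deps=(4,3) exec_start@7 write@10

Answer: 3 3 4 5 7 10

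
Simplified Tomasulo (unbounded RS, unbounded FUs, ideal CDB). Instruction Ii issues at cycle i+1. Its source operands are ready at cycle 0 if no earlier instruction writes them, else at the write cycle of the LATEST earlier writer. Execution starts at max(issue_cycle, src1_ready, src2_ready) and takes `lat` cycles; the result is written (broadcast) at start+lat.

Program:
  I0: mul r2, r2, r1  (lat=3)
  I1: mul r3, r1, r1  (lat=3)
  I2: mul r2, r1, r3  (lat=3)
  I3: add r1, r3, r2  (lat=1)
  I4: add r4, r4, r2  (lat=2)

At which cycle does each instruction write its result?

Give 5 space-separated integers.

I0 mul r2: issue@1 deps=(None,None) exec_start@1 write@4
I1 mul r3: issue@2 deps=(None,None) exec_start@2 write@5
I2 mul r2: issue@3 deps=(None,1) exec_start@5 write@8
I3 add r1: issue@4 deps=(1,2) exec_start@8 write@9
I4 add r4: issue@5 deps=(None,2) exec_start@8 write@10

Answer: 4 5 8 9 10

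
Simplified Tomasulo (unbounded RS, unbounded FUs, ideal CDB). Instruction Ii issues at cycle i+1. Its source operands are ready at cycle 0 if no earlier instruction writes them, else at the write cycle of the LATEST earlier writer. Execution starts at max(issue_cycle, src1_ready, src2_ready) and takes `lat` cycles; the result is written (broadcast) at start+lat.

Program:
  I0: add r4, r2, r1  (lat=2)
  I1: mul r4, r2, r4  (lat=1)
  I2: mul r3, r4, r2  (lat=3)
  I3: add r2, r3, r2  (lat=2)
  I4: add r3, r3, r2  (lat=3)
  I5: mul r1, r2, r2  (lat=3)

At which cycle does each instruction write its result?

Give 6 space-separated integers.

I0 add r4: issue@1 deps=(None,None) exec_start@1 write@3
I1 mul r4: issue@2 deps=(None,0) exec_start@3 write@4
I2 mul r3: issue@3 deps=(1,None) exec_start@4 write@7
I3 add r2: issue@4 deps=(2,None) exec_start@7 write@9
I4 add r3: issue@5 deps=(2,3) exec_start@9 write@12
I5 mul r1: issue@6 deps=(3,3) exec_start@9 write@12

Answer: 3 4 7 9 12 12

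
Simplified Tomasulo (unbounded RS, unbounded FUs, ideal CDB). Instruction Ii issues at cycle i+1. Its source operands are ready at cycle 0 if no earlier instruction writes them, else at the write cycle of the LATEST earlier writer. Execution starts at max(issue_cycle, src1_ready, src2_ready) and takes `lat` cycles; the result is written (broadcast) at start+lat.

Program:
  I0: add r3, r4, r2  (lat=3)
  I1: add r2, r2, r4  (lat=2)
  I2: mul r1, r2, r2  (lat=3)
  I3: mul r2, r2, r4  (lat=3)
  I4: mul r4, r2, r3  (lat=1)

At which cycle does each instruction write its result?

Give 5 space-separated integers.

I0 add r3: issue@1 deps=(None,None) exec_start@1 write@4
I1 add r2: issue@2 deps=(None,None) exec_start@2 write@4
I2 mul r1: issue@3 deps=(1,1) exec_start@4 write@7
I3 mul r2: issue@4 deps=(1,None) exec_start@4 write@7
I4 mul r4: issue@5 deps=(3,0) exec_start@7 write@8

Answer: 4 4 7 7 8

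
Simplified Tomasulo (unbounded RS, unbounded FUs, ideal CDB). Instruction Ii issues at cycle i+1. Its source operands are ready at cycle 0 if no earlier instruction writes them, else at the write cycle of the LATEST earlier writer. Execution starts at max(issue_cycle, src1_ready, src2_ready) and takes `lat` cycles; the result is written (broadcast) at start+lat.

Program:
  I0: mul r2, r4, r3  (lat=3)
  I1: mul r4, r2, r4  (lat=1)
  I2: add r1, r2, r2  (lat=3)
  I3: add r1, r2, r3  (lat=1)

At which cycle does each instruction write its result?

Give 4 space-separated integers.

Answer: 4 5 7 5

Derivation:
I0 mul r2: issue@1 deps=(None,None) exec_start@1 write@4
I1 mul r4: issue@2 deps=(0,None) exec_start@4 write@5
I2 add r1: issue@3 deps=(0,0) exec_start@4 write@7
I3 add r1: issue@4 deps=(0,None) exec_start@4 write@5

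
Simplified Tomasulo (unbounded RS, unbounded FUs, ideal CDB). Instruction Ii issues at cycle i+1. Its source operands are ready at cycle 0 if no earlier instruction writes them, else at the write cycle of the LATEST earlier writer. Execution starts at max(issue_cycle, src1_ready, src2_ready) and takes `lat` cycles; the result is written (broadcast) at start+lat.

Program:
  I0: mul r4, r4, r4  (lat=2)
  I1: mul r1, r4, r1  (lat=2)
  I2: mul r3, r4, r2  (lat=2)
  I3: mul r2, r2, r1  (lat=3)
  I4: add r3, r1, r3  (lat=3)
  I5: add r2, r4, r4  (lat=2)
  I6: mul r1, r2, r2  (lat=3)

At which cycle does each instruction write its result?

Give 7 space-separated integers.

I0 mul r4: issue@1 deps=(None,None) exec_start@1 write@3
I1 mul r1: issue@2 deps=(0,None) exec_start@3 write@5
I2 mul r3: issue@3 deps=(0,None) exec_start@3 write@5
I3 mul r2: issue@4 deps=(None,1) exec_start@5 write@8
I4 add r3: issue@5 deps=(1,2) exec_start@5 write@8
I5 add r2: issue@6 deps=(0,0) exec_start@6 write@8
I6 mul r1: issue@7 deps=(5,5) exec_start@8 write@11

Answer: 3 5 5 8 8 8 11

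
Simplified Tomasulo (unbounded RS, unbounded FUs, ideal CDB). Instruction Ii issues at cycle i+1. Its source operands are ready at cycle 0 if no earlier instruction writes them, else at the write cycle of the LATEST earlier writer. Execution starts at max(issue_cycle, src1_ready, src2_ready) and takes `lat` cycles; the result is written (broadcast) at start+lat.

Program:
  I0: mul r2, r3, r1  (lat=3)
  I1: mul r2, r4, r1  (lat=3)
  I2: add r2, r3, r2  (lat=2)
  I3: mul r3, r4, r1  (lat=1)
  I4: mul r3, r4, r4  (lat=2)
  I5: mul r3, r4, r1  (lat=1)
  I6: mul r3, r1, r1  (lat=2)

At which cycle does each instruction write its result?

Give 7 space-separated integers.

Answer: 4 5 7 5 7 7 9

Derivation:
I0 mul r2: issue@1 deps=(None,None) exec_start@1 write@4
I1 mul r2: issue@2 deps=(None,None) exec_start@2 write@5
I2 add r2: issue@3 deps=(None,1) exec_start@5 write@7
I3 mul r3: issue@4 deps=(None,None) exec_start@4 write@5
I4 mul r3: issue@5 deps=(None,None) exec_start@5 write@7
I5 mul r3: issue@6 deps=(None,None) exec_start@6 write@7
I6 mul r3: issue@7 deps=(None,None) exec_start@7 write@9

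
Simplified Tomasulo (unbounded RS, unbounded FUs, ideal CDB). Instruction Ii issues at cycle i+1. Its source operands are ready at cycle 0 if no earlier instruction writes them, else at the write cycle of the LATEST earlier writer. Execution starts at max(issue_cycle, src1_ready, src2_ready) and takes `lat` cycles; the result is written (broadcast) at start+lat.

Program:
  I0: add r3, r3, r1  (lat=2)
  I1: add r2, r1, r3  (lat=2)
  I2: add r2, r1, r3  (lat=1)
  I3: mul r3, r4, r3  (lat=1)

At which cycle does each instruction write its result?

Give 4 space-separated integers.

Answer: 3 5 4 5

Derivation:
I0 add r3: issue@1 deps=(None,None) exec_start@1 write@3
I1 add r2: issue@2 deps=(None,0) exec_start@3 write@5
I2 add r2: issue@3 deps=(None,0) exec_start@3 write@4
I3 mul r3: issue@4 deps=(None,0) exec_start@4 write@5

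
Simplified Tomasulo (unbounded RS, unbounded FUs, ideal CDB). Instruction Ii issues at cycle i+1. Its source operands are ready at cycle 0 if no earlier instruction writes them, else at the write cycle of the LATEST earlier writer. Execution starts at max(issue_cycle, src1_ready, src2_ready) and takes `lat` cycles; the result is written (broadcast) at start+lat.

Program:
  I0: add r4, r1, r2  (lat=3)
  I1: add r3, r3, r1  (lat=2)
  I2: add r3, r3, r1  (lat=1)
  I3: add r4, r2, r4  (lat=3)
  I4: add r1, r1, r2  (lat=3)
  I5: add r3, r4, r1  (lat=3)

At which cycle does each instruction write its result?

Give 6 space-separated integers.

I0 add r4: issue@1 deps=(None,None) exec_start@1 write@4
I1 add r3: issue@2 deps=(None,None) exec_start@2 write@4
I2 add r3: issue@3 deps=(1,None) exec_start@4 write@5
I3 add r4: issue@4 deps=(None,0) exec_start@4 write@7
I4 add r1: issue@5 deps=(None,None) exec_start@5 write@8
I5 add r3: issue@6 deps=(3,4) exec_start@8 write@11

Answer: 4 4 5 7 8 11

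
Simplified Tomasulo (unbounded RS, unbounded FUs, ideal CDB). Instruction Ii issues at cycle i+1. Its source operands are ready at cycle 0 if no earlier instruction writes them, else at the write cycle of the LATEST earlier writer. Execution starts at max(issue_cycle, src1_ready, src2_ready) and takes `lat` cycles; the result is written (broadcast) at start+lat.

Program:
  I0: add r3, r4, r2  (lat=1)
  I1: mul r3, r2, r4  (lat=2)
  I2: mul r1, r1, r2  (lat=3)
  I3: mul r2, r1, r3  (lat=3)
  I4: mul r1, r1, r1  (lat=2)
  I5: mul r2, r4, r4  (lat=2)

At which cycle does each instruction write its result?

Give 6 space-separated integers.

Answer: 2 4 6 9 8 8

Derivation:
I0 add r3: issue@1 deps=(None,None) exec_start@1 write@2
I1 mul r3: issue@2 deps=(None,None) exec_start@2 write@4
I2 mul r1: issue@3 deps=(None,None) exec_start@3 write@6
I3 mul r2: issue@4 deps=(2,1) exec_start@6 write@9
I4 mul r1: issue@5 deps=(2,2) exec_start@6 write@8
I5 mul r2: issue@6 deps=(None,None) exec_start@6 write@8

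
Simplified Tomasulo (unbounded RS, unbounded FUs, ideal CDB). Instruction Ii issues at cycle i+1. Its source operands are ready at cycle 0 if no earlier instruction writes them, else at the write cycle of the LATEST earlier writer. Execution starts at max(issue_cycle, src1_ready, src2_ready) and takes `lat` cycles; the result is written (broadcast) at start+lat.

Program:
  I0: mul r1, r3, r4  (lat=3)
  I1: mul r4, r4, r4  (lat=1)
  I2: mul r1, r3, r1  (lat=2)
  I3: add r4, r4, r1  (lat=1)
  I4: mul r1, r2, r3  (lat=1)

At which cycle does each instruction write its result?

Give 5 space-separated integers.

I0 mul r1: issue@1 deps=(None,None) exec_start@1 write@4
I1 mul r4: issue@2 deps=(None,None) exec_start@2 write@3
I2 mul r1: issue@3 deps=(None,0) exec_start@4 write@6
I3 add r4: issue@4 deps=(1,2) exec_start@6 write@7
I4 mul r1: issue@5 deps=(None,None) exec_start@5 write@6

Answer: 4 3 6 7 6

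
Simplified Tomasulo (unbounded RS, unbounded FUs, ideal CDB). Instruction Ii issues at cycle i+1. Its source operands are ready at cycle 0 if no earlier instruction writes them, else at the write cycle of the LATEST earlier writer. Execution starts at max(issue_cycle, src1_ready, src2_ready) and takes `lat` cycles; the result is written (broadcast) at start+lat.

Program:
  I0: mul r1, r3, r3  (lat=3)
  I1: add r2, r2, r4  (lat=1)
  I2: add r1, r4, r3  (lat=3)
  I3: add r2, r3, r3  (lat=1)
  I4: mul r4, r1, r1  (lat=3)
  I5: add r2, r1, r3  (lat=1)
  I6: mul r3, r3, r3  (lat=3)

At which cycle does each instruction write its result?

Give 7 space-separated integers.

Answer: 4 3 6 5 9 7 10

Derivation:
I0 mul r1: issue@1 deps=(None,None) exec_start@1 write@4
I1 add r2: issue@2 deps=(None,None) exec_start@2 write@3
I2 add r1: issue@3 deps=(None,None) exec_start@3 write@6
I3 add r2: issue@4 deps=(None,None) exec_start@4 write@5
I4 mul r4: issue@5 deps=(2,2) exec_start@6 write@9
I5 add r2: issue@6 deps=(2,None) exec_start@6 write@7
I6 mul r3: issue@7 deps=(None,None) exec_start@7 write@10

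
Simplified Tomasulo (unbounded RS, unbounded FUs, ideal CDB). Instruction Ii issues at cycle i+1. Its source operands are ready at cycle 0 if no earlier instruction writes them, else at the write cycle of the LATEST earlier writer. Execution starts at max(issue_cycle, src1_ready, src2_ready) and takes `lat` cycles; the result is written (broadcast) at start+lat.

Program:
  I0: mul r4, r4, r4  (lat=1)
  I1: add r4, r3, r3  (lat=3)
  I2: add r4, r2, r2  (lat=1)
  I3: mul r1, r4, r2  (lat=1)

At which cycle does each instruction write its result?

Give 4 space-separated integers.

Answer: 2 5 4 5

Derivation:
I0 mul r4: issue@1 deps=(None,None) exec_start@1 write@2
I1 add r4: issue@2 deps=(None,None) exec_start@2 write@5
I2 add r4: issue@3 deps=(None,None) exec_start@3 write@4
I3 mul r1: issue@4 deps=(2,None) exec_start@4 write@5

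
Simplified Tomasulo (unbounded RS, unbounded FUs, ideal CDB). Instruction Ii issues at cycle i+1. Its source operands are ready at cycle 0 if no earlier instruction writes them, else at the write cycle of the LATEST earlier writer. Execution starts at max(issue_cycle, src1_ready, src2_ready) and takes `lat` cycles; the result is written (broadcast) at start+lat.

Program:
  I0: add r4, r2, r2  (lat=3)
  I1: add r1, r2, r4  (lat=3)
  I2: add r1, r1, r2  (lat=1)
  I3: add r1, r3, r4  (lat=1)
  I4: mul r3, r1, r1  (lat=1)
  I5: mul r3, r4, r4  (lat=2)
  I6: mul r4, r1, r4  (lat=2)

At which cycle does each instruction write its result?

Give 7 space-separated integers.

Answer: 4 7 8 5 6 8 9

Derivation:
I0 add r4: issue@1 deps=(None,None) exec_start@1 write@4
I1 add r1: issue@2 deps=(None,0) exec_start@4 write@7
I2 add r1: issue@3 deps=(1,None) exec_start@7 write@8
I3 add r1: issue@4 deps=(None,0) exec_start@4 write@5
I4 mul r3: issue@5 deps=(3,3) exec_start@5 write@6
I5 mul r3: issue@6 deps=(0,0) exec_start@6 write@8
I6 mul r4: issue@7 deps=(3,0) exec_start@7 write@9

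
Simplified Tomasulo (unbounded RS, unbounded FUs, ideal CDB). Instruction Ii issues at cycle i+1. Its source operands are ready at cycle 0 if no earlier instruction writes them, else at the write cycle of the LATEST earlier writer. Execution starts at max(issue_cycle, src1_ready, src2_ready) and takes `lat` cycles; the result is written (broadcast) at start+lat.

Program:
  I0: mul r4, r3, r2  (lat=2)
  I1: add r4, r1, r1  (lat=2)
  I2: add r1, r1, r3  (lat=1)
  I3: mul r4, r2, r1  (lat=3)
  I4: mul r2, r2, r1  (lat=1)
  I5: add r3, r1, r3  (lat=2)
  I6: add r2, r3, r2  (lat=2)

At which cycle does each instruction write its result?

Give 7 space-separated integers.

Answer: 3 4 4 7 6 8 10

Derivation:
I0 mul r4: issue@1 deps=(None,None) exec_start@1 write@3
I1 add r4: issue@2 deps=(None,None) exec_start@2 write@4
I2 add r1: issue@3 deps=(None,None) exec_start@3 write@4
I3 mul r4: issue@4 deps=(None,2) exec_start@4 write@7
I4 mul r2: issue@5 deps=(None,2) exec_start@5 write@6
I5 add r3: issue@6 deps=(2,None) exec_start@6 write@8
I6 add r2: issue@7 deps=(5,4) exec_start@8 write@10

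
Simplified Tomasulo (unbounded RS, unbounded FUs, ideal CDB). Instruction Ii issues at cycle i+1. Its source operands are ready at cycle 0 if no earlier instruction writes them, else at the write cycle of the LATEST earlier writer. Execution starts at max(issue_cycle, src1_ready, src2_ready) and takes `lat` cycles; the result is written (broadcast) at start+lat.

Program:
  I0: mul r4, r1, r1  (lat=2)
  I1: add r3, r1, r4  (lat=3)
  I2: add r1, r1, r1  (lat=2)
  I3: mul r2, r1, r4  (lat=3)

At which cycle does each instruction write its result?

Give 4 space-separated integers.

Answer: 3 6 5 8

Derivation:
I0 mul r4: issue@1 deps=(None,None) exec_start@1 write@3
I1 add r3: issue@2 deps=(None,0) exec_start@3 write@6
I2 add r1: issue@3 deps=(None,None) exec_start@3 write@5
I3 mul r2: issue@4 deps=(2,0) exec_start@5 write@8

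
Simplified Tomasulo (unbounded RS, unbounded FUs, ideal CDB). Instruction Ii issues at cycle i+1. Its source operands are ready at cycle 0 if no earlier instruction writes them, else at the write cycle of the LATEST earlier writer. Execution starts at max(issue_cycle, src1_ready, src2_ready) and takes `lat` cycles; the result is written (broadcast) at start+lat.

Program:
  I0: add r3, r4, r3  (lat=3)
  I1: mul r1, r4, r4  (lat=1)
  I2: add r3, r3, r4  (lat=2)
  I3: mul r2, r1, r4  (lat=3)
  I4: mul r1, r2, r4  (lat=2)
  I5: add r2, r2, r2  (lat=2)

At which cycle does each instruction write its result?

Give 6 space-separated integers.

I0 add r3: issue@1 deps=(None,None) exec_start@1 write@4
I1 mul r1: issue@2 deps=(None,None) exec_start@2 write@3
I2 add r3: issue@3 deps=(0,None) exec_start@4 write@6
I3 mul r2: issue@4 deps=(1,None) exec_start@4 write@7
I4 mul r1: issue@5 deps=(3,None) exec_start@7 write@9
I5 add r2: issue@6 deps=(3,3) exec_start@7 write@9

Answer: 4 3 6 7 9 9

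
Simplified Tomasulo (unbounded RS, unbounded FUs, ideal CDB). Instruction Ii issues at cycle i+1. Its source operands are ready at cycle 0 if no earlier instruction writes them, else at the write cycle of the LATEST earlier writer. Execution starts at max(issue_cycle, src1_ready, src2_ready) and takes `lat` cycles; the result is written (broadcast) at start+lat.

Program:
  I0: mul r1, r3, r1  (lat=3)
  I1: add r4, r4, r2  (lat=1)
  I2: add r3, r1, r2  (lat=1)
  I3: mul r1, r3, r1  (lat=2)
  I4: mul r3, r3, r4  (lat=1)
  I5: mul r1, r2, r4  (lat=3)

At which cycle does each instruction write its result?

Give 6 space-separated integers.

I0 mul r1: issue@1 deps=(None,None) exec_start@1 write@4
I1 add r4: issue@2 deps=(None,None) exec_start@2 write@3
I2 add r3: issue@3 deps=(0,None) exec_start@4 write@5
I3 mul r1: issue@4 deps=(2,0) exec_start@5 write@7
I4 mul r3: issue@5 deps=(2,1) exec_start@5 write@6
I5 mul r1: issue@6 deps=(None,1) exec_start@6 write@9

Answer: 4 3 5 7 6 9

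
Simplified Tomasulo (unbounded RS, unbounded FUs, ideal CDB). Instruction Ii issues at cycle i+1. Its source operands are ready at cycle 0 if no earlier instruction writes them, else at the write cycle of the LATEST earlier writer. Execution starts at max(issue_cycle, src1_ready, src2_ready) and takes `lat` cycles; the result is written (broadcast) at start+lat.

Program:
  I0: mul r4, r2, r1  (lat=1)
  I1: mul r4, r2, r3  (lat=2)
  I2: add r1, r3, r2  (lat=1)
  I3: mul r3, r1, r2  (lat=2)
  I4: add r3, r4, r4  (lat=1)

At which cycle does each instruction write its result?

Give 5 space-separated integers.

I0 mul r4: issue@1 deps=(None,None) exec_start@1 write@2
I1 mul r4: issue@2 deps=(None,None) exec_start@2 write@4
I2 add r1: issue@3 deps=(None,None) exec_start@3 write@4
I3 mul r3: issue@4 deps=(2,None) exec_start@4 write@6
I4 add r3: issue@5 deps=(1,1) exec_start@5 write@6

Answer: 2 4 4 6 6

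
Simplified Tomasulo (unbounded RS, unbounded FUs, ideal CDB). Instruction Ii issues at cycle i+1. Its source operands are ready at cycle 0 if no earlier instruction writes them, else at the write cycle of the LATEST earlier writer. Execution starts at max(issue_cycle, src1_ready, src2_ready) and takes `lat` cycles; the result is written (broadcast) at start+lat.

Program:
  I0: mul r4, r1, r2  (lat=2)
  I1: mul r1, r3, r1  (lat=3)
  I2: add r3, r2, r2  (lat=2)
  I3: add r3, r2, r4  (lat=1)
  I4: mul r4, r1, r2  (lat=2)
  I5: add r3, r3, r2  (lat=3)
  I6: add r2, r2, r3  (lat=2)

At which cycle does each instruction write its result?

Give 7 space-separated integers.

Answer: 3 5 5 5 7 9 11

Derivation:
I0 mul r4: issue@1 deps=(None,None) exec_start@1 write@3
I1 mul r1: issue@2 deps=(None,None) exec_start@2 write@5
I2 add r3: issue@3 deps=(None,None) exec_start@3 write@5
I3 add r3: issue@4 deps=(None,0) exec_start@4 write@5
I4 mul r4: issue@5 deps=(1,None) exec_start@5 write@7
I5 add r3: issue@6 deps=(3,None) exec_start@6 write@9
I6 add r2: issue@7 deps=(None,5) exec_start@9 write@11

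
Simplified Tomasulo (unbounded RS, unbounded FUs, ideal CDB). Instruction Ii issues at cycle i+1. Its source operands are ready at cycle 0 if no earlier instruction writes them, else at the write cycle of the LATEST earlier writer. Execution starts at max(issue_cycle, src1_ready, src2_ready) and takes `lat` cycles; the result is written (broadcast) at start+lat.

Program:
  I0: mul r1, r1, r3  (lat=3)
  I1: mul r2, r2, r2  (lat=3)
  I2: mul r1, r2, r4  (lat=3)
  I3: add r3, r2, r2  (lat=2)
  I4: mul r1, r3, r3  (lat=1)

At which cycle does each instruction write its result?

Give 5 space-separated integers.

Answer: 4 5 8 7 8

Derivation:
I0 mul r1: issue@1 deps=(None,None) exec_start@1 write@4
I1 mul r2: issue@2 deps=(None,None) exec_start@2 write@5
I2 mul r1: issue@3 deps=(1,None) exec_start@5 write@8
I3 add r3: issue@4 deps=(1,1) exec_start@5 write@7
I4 mul r1: issue@5 deps=(3,3) exec_start@7 write@8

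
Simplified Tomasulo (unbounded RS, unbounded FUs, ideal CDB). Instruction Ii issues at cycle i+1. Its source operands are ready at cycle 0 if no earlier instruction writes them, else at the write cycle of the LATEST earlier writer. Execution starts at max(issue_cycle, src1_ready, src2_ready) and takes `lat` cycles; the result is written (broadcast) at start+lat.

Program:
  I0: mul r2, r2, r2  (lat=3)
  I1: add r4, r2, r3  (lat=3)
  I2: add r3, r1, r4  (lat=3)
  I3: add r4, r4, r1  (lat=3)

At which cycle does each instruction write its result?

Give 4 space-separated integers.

I0 mul r2: issue@1 deps=(None,None) exec_start@1 write@4
I1 add r4: issue@2 deps=(0,None) exec_start@4 write@7
I2 add r3: issue@3 deps=(None,1) exec_start@7 write@10
I3 add r4: issue@4 deps=(1,None) exec_start@7 write@10

Answer: 4 7 10 10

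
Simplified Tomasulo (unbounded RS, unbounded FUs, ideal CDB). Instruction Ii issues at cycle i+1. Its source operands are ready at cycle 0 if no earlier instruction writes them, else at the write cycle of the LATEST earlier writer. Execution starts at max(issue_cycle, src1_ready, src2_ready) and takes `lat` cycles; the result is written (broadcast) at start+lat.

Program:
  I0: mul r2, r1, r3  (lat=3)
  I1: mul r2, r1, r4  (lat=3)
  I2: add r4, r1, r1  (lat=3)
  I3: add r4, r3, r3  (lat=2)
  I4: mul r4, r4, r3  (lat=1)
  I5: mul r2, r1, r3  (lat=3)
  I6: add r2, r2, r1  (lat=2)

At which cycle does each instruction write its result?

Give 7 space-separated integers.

I0 mul r2: issue@1 deps=(None,None) exec_start@1 write@4
I1 mul r2: issue@2 deps=(None,None) exec_start@2 write@5
I2 add r4: issue@3 deps=(None,None) exec_start@3 write@6
I3 add r4: issue@4 deps=(None,None) exec_start@4 write@6
I4 mul r4: issue@5 deps=(3,None) exec_start@6 write@7
I5 mul r2: issue@6 deps=(None,None) exec_start@6 write@9
I6 add r2: issue@7 deps=(5,None) exec_start@9 write@11

Answer: 4 5 6 6 7 9 11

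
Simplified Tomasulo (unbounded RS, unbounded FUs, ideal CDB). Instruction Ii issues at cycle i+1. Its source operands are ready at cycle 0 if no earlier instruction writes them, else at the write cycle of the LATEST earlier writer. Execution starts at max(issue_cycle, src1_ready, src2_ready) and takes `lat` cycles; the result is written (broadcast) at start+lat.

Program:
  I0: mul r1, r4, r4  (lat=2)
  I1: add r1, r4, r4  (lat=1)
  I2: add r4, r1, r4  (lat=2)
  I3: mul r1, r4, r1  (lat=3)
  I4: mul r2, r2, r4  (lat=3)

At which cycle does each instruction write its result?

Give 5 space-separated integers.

Answer: 3 3 5 8 8

Derivation:
I0 mul r1: issue@1 deps=(None,None) exec_start@1 write@3
I1 add r1: issue@2 deps=(None,None) exec_start@2 write@3
I2 add r4: issue@3 deps=(1,None) exec_start@3 write@5
I3 mul r1: issue@4 deps=(2,1) exec_start@5 write@8
I4 mul r2: issue@5 deps=(None,2) exec_start@5 write@8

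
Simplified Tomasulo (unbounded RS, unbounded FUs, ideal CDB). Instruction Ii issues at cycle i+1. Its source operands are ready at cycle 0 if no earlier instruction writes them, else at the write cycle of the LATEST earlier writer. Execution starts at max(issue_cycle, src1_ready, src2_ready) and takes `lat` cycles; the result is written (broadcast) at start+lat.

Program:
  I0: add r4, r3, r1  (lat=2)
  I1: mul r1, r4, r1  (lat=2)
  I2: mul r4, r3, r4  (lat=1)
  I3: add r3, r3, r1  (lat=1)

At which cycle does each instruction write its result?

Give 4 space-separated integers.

I0 add r4: issue@1 deps=(None,None) exec_start@1 write@3
I1 mul r1: issue@2 deps=(0,None) exec_start@3 write@5
I2 mul r4: issue@3 deps=(None,0) exec_start@3 write@4
I3 add r3: issue@4 deps=(None,1) exec_start@5 write@6

Answer: 3 5 4 6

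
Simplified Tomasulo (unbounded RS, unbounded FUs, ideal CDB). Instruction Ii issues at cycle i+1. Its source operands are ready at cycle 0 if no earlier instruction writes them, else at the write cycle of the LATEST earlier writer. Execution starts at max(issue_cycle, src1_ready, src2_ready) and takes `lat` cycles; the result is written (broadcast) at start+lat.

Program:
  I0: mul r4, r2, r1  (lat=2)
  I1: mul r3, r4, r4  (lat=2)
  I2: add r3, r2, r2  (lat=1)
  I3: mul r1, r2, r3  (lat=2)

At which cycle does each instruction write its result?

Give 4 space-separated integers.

Answer: 3 5 4 6

Derivation:
I0 mul r4: issue@1 deps=(None,None) exec_start@1 write@3
I1 mul r3: issue@2 deps=(0,0) exec_start@3 write@5
I2 add r3: issue@3 deps=(None,None) exec_start@3 write@4
I3 mul r1: issue@4 deps=(None,2) exec_start@4 write@6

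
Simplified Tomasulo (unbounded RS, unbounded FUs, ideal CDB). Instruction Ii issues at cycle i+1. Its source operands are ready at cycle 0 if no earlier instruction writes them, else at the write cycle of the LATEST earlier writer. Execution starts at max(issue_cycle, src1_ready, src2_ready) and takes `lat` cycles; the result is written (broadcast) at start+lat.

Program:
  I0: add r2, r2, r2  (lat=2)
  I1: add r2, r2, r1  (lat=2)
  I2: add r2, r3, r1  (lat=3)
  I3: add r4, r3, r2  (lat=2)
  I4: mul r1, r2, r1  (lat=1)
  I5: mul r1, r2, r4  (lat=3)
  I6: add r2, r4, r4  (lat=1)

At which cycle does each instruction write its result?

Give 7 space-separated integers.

Answer: 3 5 6 8 7 11 9

Derivation:
I0 add r2: issue@1 deps=(None,None) exec_start@1 write@3
I1 add r2: issue@2 deps=(0,None) exec_start@3 write@5
I2 add r2: issue@3 deps=(None,None) exec_start@3 write@6
I3 add r4: issue@4 deps=(None,2) exec_start@6 write@8
I4 mul r1: issue@5 deps=(2,None) exec_start@6 write@7
I5 mul r1: issue@6 deps=(2,3) exec_start@8 write@11
I6 add r2: issue@7 deps=(3,3) exec_start@8 write@9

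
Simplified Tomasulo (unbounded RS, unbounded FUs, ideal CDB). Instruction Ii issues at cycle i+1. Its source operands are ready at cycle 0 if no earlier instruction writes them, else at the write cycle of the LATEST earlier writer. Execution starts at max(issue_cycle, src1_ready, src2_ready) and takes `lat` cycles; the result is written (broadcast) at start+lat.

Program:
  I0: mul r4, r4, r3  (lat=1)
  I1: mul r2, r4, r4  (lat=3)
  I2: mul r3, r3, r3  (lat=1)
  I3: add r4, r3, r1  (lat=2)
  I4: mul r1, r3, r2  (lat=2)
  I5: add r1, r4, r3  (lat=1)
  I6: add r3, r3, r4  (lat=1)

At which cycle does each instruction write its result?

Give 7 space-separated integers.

I0 mul r4: issue@1 deps=(None,None) exec_start@1 write@2
I1 mul r2: issue@2 deps=(0,0) exec_start@2 write@5
I2 mul r3: issue@3 deps=(None,None) exec_start@3 write@4
I3 add r4: issue@4 deps=(2,None) exec_start@4 write@6
I4 mul r1: issue@5 deps=(2,1) exec_start@5 write@7
I5 add r1: issue@6 deps=(3,2) exec_start@6 write@7
I6 add r3: issue@7 deps=(2,3) exec_start@7 write@8

Answer: 2 5 4 6 7 7 8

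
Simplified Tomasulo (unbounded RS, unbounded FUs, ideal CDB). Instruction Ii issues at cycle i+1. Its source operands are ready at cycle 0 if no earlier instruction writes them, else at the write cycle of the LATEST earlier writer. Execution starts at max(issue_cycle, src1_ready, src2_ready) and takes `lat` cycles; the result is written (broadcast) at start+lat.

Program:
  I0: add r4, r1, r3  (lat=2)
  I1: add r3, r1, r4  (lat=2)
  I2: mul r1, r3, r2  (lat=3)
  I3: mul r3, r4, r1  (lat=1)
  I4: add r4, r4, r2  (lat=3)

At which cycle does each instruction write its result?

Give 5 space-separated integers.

Answer: 3 5 8 9 8

Derivation:
I0 add r4: issue@1 deps=(None,None) exec_start@1 write@3
I1 add r3: issue@2 deps=(None,0) exec_start@3 write@5
I2 mul r1: issue@3 deps=(1,None) exec_start@5 write@8
I3 mul r3: issue@4 deps=(0,2) exec_start@8 write@9
I4 add r4: issue@5 deps=(0,None) exec_start@5 write@8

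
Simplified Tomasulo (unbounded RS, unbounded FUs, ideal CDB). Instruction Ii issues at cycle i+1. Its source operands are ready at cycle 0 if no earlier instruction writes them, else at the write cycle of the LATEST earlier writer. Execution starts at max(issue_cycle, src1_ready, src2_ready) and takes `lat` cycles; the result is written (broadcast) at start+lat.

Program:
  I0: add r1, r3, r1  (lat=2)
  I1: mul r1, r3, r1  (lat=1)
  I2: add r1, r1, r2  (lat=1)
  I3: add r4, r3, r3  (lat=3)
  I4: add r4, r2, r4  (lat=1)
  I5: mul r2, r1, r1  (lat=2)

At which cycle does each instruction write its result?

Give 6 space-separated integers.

Answer: 3 4 5 7 8 8

Derivation:
I0 add r1: issue@1 deps=(None,None) exec_start@1 write@3
I1 mul r1: issue@2 deps=(None,0) exec_start@3 write@4
I2 add r1: issue@3 deps=(1,None) exec_start@4 write@5
I3 add r4: issue@4 deps=(None,None) exec_start@4 write@7
I4 add r4: issue@5 deps=(None,3) exec_start@7 write@8
I5 mul r2: issue@6 deps=(2,2) exec_start@6 write@8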